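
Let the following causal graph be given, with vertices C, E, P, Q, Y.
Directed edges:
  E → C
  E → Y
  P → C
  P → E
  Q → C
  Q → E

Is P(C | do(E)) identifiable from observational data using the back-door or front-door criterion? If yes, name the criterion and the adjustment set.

P(C|do(E)): backdoor, adjust for {P, Q}.

desc(E)\{E}={C,Y}; candidates ⊆ {P,Q}.
size 0: {}; under {} E still reaches {C,P,Q} ∋ C.
size 1: {P}, {Q}; under {P} E still reaches {C,Q} ∋ C.
{P,Q}: E⊥C given {P,Q} in G with E→· removed — back-door holds.
P(C|do(E)) = Σ_{P,Q} P(C|E,P,Q)·P(P,Q).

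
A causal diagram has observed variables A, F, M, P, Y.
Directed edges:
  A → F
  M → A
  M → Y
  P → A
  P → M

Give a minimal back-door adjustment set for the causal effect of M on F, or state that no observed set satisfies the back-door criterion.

M→F: minimal back-door set {P}.

desc(M)\{M}={A,F,Y}; candidates ⊆ {P}.
size 0: {}; under {} M still reaches {A,F,P} ∋ F.
{P}: M⊥F given {P} in G with M→· removed — back-door holds.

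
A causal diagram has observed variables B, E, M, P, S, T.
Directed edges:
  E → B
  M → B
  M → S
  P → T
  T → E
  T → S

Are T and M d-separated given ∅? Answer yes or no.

Bayes-Ball from T | ∅ reaches {B,E,P,S}.
M ∉ reach(T|∅) ⇒ T ⊥ M | ∅.

Yes — T ⊥ M | ∅.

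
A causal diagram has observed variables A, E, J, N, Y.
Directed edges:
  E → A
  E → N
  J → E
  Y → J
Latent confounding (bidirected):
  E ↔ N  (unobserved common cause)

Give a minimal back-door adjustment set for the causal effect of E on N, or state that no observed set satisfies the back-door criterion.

desc(E)\{E}={A,N}; candidates ⊆ {J,Y}.
E↔N: latent back-door arc(s) into E.
size 0: {}; under {} E still reaches {J,N,Y} ∋ N.
size 1: {J}, {Y}; under {J} E still reaches {N} ∋ N.
size 2: {J,Y}; under {J,Y} E still reaches {N} ∋ N.
E↔N cannot be blocked by any observed set — no back-door set.

E→N: no observed back-door set.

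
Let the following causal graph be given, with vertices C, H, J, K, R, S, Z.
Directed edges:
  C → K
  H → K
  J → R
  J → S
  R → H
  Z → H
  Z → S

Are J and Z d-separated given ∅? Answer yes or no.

Yes — J ⊥ Z | ∅.

Bayes-Ball from J | ∅ reaches {H,K,R,S}.
Z ∉ reach(J|∅) ⇒ J ⊥ Z | ∅.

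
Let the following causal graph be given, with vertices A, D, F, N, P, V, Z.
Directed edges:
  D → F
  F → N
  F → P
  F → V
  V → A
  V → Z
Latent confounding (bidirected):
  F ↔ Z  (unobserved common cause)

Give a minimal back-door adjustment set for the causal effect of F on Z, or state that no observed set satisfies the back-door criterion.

F→Z: no observed back-door set.

desc(F)\{F}={A,N,P,V,Z}; candidates ⊆ {D}.
F↔Z: latent back-door arc(s) into F.
size 0: {}; under {} F still reaches {D,Z} ∋ Z.
size 1: {D}; under {D} F still reaches {Z} ∋ Z.
F↔Z cannot be blocked by any observed set — no back-door set.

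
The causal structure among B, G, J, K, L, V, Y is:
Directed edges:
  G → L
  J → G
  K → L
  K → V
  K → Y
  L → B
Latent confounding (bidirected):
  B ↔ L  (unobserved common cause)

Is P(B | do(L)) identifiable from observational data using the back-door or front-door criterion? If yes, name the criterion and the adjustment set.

desc(L)\{L}={B}; candidates ⊆ {G,J,K,V,Y}.
L↔B: latent back-door arc(s) into L.
size 0: {}; under {} L still reaches {B,G,J,K,V,Y} ∋ B.
size 1: {G}, {J}, {K} …(+2); under {G} L still reaches {B,K,V,Y} ∋ B.
size 2: {G,J}, {G,K}, {G,V} …(+7); under {G,J} L still reaches {B,K,V,Y} ∋ B.
L↔B cannot be blocked by any observed set — no back-door set.
No mediator lies on a directed L→…→B path.
Neither criterion identifies P(B|do(L)) in this graph.

P(B|do(L)): not identifiable (no BD/FD set).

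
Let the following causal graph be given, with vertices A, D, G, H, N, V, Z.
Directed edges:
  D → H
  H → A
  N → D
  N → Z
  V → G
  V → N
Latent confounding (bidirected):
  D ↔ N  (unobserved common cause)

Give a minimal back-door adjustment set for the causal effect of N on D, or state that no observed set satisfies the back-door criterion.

desc(N)\{N}={A,D,H,Z}; candidates ⊆ {G,V}.
N↔D: latent back-door arc(s) into N.
size 0: {}; under {} N still reaches {A,D,G,H,V} ∋ D.
size 1: {G}, {V}; under {G} N still reaches {A,D,H,V} ∋ D.
size 2: {G,V}; under {G,V} N still reaches {A,D,H} ∋ D.
N↔D cannot be blocked by any observed set — no back-door set.

N→D: no observed back-door set.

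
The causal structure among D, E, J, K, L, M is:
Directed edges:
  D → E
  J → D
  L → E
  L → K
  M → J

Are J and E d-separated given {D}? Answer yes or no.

Yes — J ⊥ E | {D}.

Bayes-Ball from J | {D} reaches {M}.
E ∉ reach(J|{D}) ⇒ J ⊥ E | {D}.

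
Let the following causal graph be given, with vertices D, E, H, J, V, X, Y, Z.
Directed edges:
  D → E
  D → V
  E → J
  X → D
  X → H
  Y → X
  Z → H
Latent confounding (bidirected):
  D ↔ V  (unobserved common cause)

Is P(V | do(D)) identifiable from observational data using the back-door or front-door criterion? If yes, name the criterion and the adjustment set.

desc(D)\{D}={E,J,V}; candidates ⊆ {H,X,Y,Z}.
D↔V: latent back-door arc(s) into D.
size 0: {}; under {} D still reaches {H,V,X,Y} ∋ V.
size 1: {H}, {X}, {Y} …(+1); under {H} D still reaches {V,X,Y,Z} ∋ V.
size 2: {H,X}, {H,Y}, {H,Z} …(+3); under {H,X} D still reaches {V} ∋ V.
D↔V cannot be blocked by any observed set — no back-door set.
No mediator lies on a directed D→…→V path.
Neither criterion identifies P(V|do(D)) in this graph.

P(V|do(D)): not identifiable (no BD/FD set).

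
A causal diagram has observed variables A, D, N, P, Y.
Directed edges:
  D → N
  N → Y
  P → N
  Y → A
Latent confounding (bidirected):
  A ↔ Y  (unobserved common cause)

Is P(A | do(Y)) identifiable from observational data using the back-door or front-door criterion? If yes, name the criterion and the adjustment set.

P(A|do(Y)): not identifiable (no BD/FD set).

desc(Y)\{Y}={A}; candidates ⊆ {D,N,P}.
Y↔A: latent back-door arc(s) into Y.
size 0: {}; under {} Y still reaches {A,D,N,P} ∋ A.
size 1: {D}, {N}, {P}; under {D} Y still reaches {A,N,P} ∋ A.
size 2: {D,N}, {D,P}, {N,P}; under {D,N} Y still reaches {A} ∋ A.
Y↔A cannot be blocked by any observed set — no back-door set.
No mediator lies on a directed Y→…→A path.
Neither criterion identifies P(A|do(Y)) in this graph.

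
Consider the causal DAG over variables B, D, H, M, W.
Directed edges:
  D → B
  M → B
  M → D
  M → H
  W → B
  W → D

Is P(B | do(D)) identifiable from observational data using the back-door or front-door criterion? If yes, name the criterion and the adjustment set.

P(B|do(D)): backdoor, adjust for {M, W}.

desc(D)\{D}={B}; candidates ⊆ {H,M,W}.
size 0: {}; under {} D still reaches {B,H,M,W} ∋ B.
size 1: {H}, {M}, {W}; under {H} D still reaches {B,M,W} ∋ B.
{M,W}: D⊥B given {M,W} in G with D→· removed — back-door holds.
P(B|do(D)) = Σ_{M,W} P(B|D,M,W)·P(M,W).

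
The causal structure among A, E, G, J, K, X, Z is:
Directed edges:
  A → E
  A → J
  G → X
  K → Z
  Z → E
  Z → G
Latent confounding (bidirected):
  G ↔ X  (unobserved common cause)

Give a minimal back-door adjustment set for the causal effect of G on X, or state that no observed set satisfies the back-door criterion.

G→X: no observed back-door set.

desc(G)\{G}={X}; candidates ⊆ {A,E,J,K,Z}.
G↔X: latent back-door arc(s) into G.
size 0: {}; under {} G still reaches {E,K,X,Z} ∋ X.
size 1: {A}, {E}, {J} …(+2); under {A} G still reaches {E,K,X,Z} ∋ X.
size 2: {A,E}, {A,J}, {A,K} …(+7); under {A,E} G still reaches {K,X,Z} ∋ X.
G↔X cannot be blocked by any observed set — no back-door set.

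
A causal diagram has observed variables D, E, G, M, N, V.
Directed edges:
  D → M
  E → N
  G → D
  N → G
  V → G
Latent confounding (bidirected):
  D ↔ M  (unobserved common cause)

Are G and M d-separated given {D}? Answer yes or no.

No — G and M are d-connected given {D}.

Bayes-Ball from G | {D} reaches {E,M,N,V}.
M ∈ reach(G|{D}) ⇒ G ⊥̸ M | {D}.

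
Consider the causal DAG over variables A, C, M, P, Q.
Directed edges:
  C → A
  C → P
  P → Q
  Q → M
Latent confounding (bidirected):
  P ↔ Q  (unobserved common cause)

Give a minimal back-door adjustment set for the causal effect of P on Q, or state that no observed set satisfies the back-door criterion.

P→Q: no observed back-door set.

desc(P)\{P}={M,Q}; candidates ⊆ {A,C}.
P↔Q: latent back-door arc(s) into P.
size 0: {}; under {} P still reaches {A,C,M,Q} ∋ Q.
size 1: {A}, {C}; under {A} P still reaches {C,M,Q} ∋ Q.
size 2: {A,C}; under {A,C} P still reaches {M,Q} ∋ Q.
P↔Q cannot be blocked by any observed set — no back-door set.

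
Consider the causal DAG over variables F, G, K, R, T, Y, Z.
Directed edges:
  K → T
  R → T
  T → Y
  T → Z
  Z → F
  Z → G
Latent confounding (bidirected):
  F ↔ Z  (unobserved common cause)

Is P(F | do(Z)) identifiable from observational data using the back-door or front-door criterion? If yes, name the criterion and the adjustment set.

desc(Z)\{Z}={F,G}; candidates ⊆ {K,R,T,Y}.
Z↔F: latent back-door arc(s) into Z.
size 0: {}; under {} Z still reaches {F,K,R,T,Y} ∋ F.
size 1: {K}, {R}, {T} …(+1); under {K} Z still reaches {F,R,T,Y} ∋ F.
size 2: {K,R}, {K,T}, {K,Y} …(+3); under {K,R} Z still reaches {F,T,Y} ∋ F.
Z↔F cannot be blocked by any observed set — no back-door set.
No mediator lies on a directed Z→…→F path.
Neither criterion identifies P(F|do(Z)) in this graph.

P(F|do(Z)): not identifiable (no BD/FD set).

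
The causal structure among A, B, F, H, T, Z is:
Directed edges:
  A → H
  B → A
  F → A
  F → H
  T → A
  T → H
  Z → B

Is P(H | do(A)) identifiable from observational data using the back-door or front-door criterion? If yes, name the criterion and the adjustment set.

desc(A)\{A}={H}; candidates ⊆ {B,F,T,Z}.
size 0: {}; under {} A still reaches {B,F,H,T,Z} ∋ H.
size 1: {B}, {F}, {T} …(+1); under {B} A still reaches {F,H,T} ∋ H.
{F,T}: A⊥H given {F,T} in G with A→· removed — back-door holds.
P(H|do(A)) = Σ_{F,T} P(H|A,F,T)·P(F,T).

P(H|do(A)): backdoor, adjust for {F, T}.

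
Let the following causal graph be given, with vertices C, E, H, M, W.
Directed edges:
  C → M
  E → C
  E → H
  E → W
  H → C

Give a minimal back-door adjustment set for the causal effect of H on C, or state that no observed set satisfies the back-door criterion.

desc(H)\{H}={C,M}; candidates ⊆ {E,W}.
size 0: {}; under {} H still reaches {C,E,M,W} ∋ C.
{E}: H⊥C given {E} in G with H→· removed — back-door holds.

H→C: minimal back-door set {E}.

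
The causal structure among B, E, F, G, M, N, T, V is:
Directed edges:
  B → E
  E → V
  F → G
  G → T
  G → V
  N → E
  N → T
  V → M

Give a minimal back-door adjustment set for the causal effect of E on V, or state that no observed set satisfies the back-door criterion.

desc(E)\{E}={M,V}; candidates ⊆ {B,F,G,N,T}.
∅: E⊥V given ∅ in G with E→· removed — back-door holds.

E→V: minimal back-door set ∅.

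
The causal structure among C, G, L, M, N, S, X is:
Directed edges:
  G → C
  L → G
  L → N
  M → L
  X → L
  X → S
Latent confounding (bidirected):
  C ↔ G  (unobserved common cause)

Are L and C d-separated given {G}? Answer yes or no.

No — L and C are d-connected given {G}.

Bayes-Ball from L | {G} reaches {C,M,N,S,X}.
C ∈ reach(L|{G}) ⇒ L ⊥̸ C | {G}.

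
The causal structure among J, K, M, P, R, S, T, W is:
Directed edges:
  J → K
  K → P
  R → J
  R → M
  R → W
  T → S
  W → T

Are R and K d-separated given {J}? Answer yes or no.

Yes — R ⊥ K | {J}.

Bayes-Ball from R | {J} reaches {M,S,T,W}.
K ∉ reach(R|{J}) ⇒ R ⊥ K | {J}.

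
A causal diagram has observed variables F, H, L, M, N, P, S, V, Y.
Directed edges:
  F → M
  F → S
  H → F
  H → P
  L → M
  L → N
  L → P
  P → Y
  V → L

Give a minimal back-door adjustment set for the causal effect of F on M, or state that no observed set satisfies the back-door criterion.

desc(F)\{F}={M,S}; candidates ⊆ {H,L,N,P,V,Y}.
∅: F⊥M given ∅ in G with F→· removed — back-door holds.

F→M: minimal back-door set ∅.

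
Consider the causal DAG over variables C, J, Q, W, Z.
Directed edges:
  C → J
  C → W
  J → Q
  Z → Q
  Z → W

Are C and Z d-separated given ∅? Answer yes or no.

Bayes-Ball from C | ∅ reaches {J,Q,W}.
Z ∉ reach(C|∅) ⇒ C ⊥ Z | ∅.

Yes — C ⊥ Z | ∅.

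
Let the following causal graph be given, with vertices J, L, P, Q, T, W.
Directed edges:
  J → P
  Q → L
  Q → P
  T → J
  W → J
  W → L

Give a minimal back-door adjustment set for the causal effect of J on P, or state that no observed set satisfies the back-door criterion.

J→P: minimal back-door set ∅.

desc(J)\{J}={P}; candidates ⊆ {L,Q,T,W}.
∅: J⊥P given ∅ in G with J→· removed — back-door holds.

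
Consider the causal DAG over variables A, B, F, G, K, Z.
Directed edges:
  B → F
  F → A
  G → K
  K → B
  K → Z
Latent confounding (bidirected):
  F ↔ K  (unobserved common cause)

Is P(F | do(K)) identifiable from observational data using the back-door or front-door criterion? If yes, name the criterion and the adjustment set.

P(F|do(K)): frontdoor, adjust for {B}.

desc(K)\{K}={A,B,F,Z}; candidates ⊆ {G}.
K↔F: latent back-door arc(s) into K.
size 0: {}; under {} K still reaches {A,F,G} ∋ F.
size 1: {G}; under {G} K still reaches {A,F} ∋ F.
K↔F cannot be blocked by any observed set — no back-door set.
{B}: (i) intercepts every directed K→F path; (ii) no back-door K→{B}; (iii) {K} blocks every back-door {B}→F. Front-door holds.
P(F|do(K)) = Σ_{B} P(B|K) Σ_{K'} P(F|B,K')P(K').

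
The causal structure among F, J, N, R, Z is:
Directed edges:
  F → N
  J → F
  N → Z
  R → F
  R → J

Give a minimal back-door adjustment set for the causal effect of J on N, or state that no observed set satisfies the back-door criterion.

J→N: minimal back-door set {R}.

desc(J)\{J}={F,N,Z}; candidates ⊆ {R}.
size 0: {}; under {} J still reaches {F,N,R,Z} ∋ N.
{R}: J⊥N given {R} in G with J→· removed — back-door holds.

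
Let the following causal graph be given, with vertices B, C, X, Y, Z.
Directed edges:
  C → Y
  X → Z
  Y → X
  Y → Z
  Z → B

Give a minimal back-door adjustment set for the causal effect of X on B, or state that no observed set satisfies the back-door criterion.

desc(X)\{X}={B,Z}; candidates ⊆ {C,Y}.
size 0: {}; under {} X still reaches {B,C,Y,Z} ∋ B.
{Y}: X⊥B given {Y} in G with X→· removed — back-door holds.

X→B: minimal back-door set {Y}.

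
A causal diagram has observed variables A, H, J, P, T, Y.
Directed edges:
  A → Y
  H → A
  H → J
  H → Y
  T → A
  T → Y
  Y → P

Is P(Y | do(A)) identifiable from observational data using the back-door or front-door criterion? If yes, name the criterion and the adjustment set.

P(Y|do(A)): backdoor, adjust for {H, T}.

desc(A)\{A}={P,Y}; candidates ⊆ {H,J,T}.
size 0: {}; under {} A still reaches {H,J,P,T,Y} ∋ Y.
size 1: {H}, {J}, {T}; under {H} A still reaches {P,T,Y} ∋ Y.
{H,T}: A⊥Y given {H,T} in G with A→· removed — back-door holds.
P(Y|do(A)) = Σ_{H,T} P(Y|A,H,T)·P(H,T).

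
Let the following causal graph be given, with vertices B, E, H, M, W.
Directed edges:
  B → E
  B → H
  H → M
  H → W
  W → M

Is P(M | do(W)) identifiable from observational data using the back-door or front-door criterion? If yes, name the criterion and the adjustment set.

P(M|do(W)): backdoor, adjust for {H}.

desc(W)\{W}={M}; candidates ⊆ {B,E,H}.
size 0: {}; under {} W still reaches {B,E,H,M} ∋ M.
{H}: W⊥M given {H} in G with W→· removed — back-door holds.
P(M|do(W)) = Σ_{H} P(M|W,H)·P(H).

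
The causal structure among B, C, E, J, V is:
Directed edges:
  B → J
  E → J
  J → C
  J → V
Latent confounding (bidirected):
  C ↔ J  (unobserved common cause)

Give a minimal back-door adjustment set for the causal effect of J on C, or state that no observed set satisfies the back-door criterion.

desc(J)\{J}={C,V}; candidates ⊆ {B,E}.
J↔C: latent back-door arc(s) into J.
size 0: {}; under {} J still reaches {B,C,E} ∋ C.
size 1: {B}, {E}; under {B} J still reaches {C,E} ∋ C.
size 2: {B,E}; under {B,E} J still reaches {C} ∋ C.
J↔C cannot be blocked by any observed set — no back-door set.

J→C: no observed back-door set.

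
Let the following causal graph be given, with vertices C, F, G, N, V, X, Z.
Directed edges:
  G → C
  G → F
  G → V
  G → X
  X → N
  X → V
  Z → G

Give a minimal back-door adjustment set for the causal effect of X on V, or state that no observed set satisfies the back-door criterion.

desc(X)\{X}={N,V}; candidates ⊆ {C,F,G,Z}.
size 0: {}; under {} X still reaches {C,F,G,V,Z} ∋ V.
{G}: X⊥V given {G} in G with X→· removed — back-door holds.

X→V: minimal back-door set {G}.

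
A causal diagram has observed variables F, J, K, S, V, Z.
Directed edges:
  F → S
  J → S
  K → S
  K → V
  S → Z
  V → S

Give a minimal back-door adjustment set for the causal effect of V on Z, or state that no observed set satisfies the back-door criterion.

V→Z: minimal back-door set {K}.

desc(V)\{V}={S,Z}; candidates ⊆ {F,J,K}.
size 0: {}; under {} V still reaches {K,S,Z} ∋ Z.
{K}: V⊥Z given {K} in G with V→· removed — back-door holds.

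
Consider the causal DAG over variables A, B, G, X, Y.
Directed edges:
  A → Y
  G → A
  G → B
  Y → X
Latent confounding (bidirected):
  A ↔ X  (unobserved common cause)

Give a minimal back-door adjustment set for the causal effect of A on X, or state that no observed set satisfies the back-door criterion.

desc(A)\{A}={X,Y}; candidates ⊆ {B,G}.
A↔X: latent back-door arc(s) into A.
size 0: {}; under {} A still reaches {B,G,X} ∋ X.
size 1: {B}, {G}; under {B} A still reaches {G,X} ∋ X.
size 2: {B,G}; under {B,G} A still reaches {X} ∋ X.
A↔X cannot be blocked by any observed set — no back-door set.

A→X: no observed back-door set.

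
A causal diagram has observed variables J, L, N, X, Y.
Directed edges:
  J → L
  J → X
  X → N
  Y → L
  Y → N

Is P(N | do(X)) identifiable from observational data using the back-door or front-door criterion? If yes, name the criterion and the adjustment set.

desc(X)\{X}={N}; candidates ⊆ {J,L,Y}.
∅: X⊥N given ∅ in G with X→· removed — back-door holds.
P(N|do(X)) = P(N|X) — no adjustment needed.

P(N|do(X)): backdoor, adjust for ∅.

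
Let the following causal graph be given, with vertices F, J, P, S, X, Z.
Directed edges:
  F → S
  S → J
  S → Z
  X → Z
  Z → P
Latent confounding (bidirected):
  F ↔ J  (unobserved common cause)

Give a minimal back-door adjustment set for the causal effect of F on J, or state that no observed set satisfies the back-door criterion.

desc(F)\{F}={J,P,S,Z}; candidates ⊆ {X}.
F↔J: latent back-door arc(s) into F.
size 0: {}; under {} F still reaches {J} ∋ J.
size 1: {X}; under {X} F still reaches {J} ∋ J.
F↔J cannot be blocked by any observed set — no back-door set.

F→J: no observed back-door set.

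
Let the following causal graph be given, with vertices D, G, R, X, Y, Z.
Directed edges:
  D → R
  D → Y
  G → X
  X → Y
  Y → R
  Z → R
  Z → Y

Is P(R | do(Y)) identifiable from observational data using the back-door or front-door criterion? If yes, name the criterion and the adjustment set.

P(R|do(Y)): backdoor, adjust for {D, Z}.

desc(Y)\{Y}={R}; candidates ⊆ {D,G,X,Z}.
size 0: {}; under {} Y still reaches {D,G,R,X,Z} ∋ R.
size 1: {D}, {G}, {X} …(+1); under {D} Y still reaches {G,R,X,Z} ∋ R.
{D,Z}: Y⊥R given {D,Z} in G with Y→· removed — back-door holds.
P(R|do(Y)) = Σ_{D,Z} P(R|Y,D,Z)·P(D,Z).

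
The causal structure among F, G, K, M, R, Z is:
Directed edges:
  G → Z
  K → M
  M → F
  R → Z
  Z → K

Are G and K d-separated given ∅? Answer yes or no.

Bayes-Ball from G | ∅ reaches {F,K,M,Z}.
K ∈ reach(G|∅) ⇒ G ⊥̸ K | ∅.

No — G and K are d-connected given ∅.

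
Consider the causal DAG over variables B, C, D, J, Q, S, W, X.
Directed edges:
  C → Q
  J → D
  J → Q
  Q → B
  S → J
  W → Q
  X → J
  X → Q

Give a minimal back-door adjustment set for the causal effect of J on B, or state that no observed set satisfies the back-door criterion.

desc(J)\{J}={B,D,Q}; candidates ⊆ {C,S,W,X}.
size 0: {}; under {} J still reaches {B,Q,S,X} ∋ B.
{X}: J⊥B given {X} in G with J→· removed — back-door holds.

J→B: minimal back-door set {X}.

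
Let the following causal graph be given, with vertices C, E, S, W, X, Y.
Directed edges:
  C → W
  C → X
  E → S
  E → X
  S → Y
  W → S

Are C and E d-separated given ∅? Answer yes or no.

Bayes-Ball from C | ∅ reaches {S,W,X,Y}.
E ∉ reach(C|∅) ⇒ C ⊥ E | ∅.

Yes — C ⊥ E | ∅.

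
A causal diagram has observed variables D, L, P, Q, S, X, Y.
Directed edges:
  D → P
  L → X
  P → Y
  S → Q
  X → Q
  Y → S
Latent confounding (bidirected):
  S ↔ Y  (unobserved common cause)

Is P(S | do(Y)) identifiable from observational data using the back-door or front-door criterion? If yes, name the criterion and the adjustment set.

P(S|do(Y)): not identifiable (no BD/FD set).

desc(Y)\{Y}={Q,S}; candidates ⊆ {D,L,P,X}.
Y↔S: latent back-door arc(s) into Y.
size 0: {}; under {} Y still reaches {D,P,Q,S} ∋ S.
size 1: {D}, {L}, {P} …(+1); under {D} Y still reaches {P,Q,S} ∋ S.
size 2: {D,L}, {D,P}, {D,X} …(+3); under {D,L} Y still reaches {P,Q,S} ∋ S.
Y↔S cannot be blocked by any observed set — no back-door set.
No mediator lies on a directed Y→…→S path.
Neither criterion identifies P(S|do(Y)) in this graph.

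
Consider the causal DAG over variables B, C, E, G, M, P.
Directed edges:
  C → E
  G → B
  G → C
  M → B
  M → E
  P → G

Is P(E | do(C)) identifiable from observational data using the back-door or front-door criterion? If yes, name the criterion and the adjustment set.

desc(C)\{C}={E}; candidates ⊆ {B,G,M,P}.
∅: C⊥E given ∅ in G with C→· removed — back-door holds.
P(E|do(C)) = P(E|C) — no adjustment needed.

P(E|do(C)): backdoor, adjust for ∅.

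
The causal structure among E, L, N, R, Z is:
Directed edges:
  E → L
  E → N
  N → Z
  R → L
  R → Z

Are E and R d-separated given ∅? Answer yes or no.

Bayes-Ball from E | ∅ reaches {L,N,Z}.
R ∉ reach(E|∅) ⇒ E ⊥ R | ∅.

Yes — E ⊥ R | ∅.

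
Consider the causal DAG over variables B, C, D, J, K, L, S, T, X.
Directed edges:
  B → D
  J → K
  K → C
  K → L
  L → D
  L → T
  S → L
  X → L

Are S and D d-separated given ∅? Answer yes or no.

No — S and D are d-connected given ∅.

Bayes-Ball from S | ∅ reaches {D,L,T}.
D ∈ reach(S|∅) ⇒ S ⊥̸ D | ∅.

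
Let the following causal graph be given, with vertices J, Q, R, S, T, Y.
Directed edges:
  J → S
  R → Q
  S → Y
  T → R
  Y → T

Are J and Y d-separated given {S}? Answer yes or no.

Yes — J ⊥ Y | {S}.

Bayes-Ball from J | {S} reaches ∅.
Y ∉ reach(J|{S}) ⇒ J ⊥ Y | {S}.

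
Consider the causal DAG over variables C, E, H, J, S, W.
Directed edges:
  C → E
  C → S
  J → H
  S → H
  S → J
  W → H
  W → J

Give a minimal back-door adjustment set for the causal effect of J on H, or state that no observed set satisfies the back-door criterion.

J→H: minimal back-door set {S, W}.

desc(J)\{J}={H}; candidates ⊆ {C,E,S,W}.
size 0: {}; under {} J still reaches {C,E,H,S,W} ∋ H.
size 1: {C}, {E}, {S} …(+1); under {C} J still reaches {H,S,W} ∋ H.
{S,W}: J⊥H given {S,W} in G with J→· removed — back-door holds.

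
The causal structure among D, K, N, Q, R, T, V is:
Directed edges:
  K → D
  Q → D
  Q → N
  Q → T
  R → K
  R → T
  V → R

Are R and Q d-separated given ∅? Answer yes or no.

Bayes-Ball from R | ∅ reaches {D,K,T,V}.
Q ∉ reach(R|∅) ⇒ R ⊥ Q | ∅.

Yes — R ⊥ Q | ∅.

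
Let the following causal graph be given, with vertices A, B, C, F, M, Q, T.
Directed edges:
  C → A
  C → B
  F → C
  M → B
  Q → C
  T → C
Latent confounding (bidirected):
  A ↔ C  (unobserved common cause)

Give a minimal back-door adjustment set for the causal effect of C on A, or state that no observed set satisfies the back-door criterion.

desc(C)\{C}={A,B}; candidates ⊆ {F,M,Q,T}.
C↔A: latent back-door arc(s) into C.
size 0: {}; under {} C still reaches {A,F,Q,T} ∋ A.
size 1: {F}, {M}, {Q} …(+1); under {F} C still reaches {A,Q,T} ∋ A.
size 2: {F,M}, {F,Q}, {F,T} …(+3); under {F,M} C still reaches {A,Q,T} ∋ A.
C↔A cannot be blocked by any observed set — no back-door set.

C→A: no observed back-door set.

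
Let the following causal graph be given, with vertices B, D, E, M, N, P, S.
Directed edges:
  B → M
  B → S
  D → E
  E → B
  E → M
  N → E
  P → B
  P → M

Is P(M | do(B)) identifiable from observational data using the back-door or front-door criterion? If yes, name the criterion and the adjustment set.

P(M|do(B)): backdoor, adjust for {E, P}.

desc(B)\{B}={M,S}; candidates ⊆ {D,E,N,P}.
size 0: {}; under {} B still reaches {D,E,M,N,P} ∋ M.
size 1: {D}, {E}, {N} …(+1); under {D} B still reaches {E,M,N,P} ∋ M.
{E,P}: B⊥M given {E,P} in G with B→· removed — back-door holds.
P(M|do(B)) = Σ_{E,P} P(M|B,E,P)·P(E,P).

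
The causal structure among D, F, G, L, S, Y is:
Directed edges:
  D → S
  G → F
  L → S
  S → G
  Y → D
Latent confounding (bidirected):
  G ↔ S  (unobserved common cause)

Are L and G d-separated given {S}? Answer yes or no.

Bayes-Ball from L | {S} reaches {D,F,G,Y}.
G ∈ reach(L|{S}) ⇒ L ⊥̸ G | {S}.

No — L and G are d-connected given {S}.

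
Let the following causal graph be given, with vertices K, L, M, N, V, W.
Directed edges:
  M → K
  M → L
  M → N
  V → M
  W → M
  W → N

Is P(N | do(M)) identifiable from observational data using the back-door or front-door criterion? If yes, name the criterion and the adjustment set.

desc(M)\{M}={K,L,N}; candidates ⊆ {V,W}.
size 0: {}; under {} M still reaches {N,V,W} ∋ N.
{W}: M⊥N given {W} in G with M→· removed — back-door holds.
P(N|do(M)) = Σ_{W} P(N|M,W)·P(W).

P(N|do(M)): backdoor, adjust for {W}.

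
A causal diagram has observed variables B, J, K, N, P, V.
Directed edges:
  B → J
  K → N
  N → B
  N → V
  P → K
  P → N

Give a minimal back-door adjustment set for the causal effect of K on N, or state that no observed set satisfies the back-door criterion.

desc(K)\{K}={B,J,N,V}; candidates ⊆ {P}.
size 0: {}; under {} K still reaches {B,J,N,P,V} ∋ N.
{P}: K⊥N given {P} in G with K→· removed — back-door holds.

K→N: minimal back-door set {P}.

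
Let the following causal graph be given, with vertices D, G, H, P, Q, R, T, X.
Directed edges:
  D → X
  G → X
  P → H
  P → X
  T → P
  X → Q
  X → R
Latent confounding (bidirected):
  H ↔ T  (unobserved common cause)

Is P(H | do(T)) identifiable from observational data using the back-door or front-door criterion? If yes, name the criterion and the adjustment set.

desc(T)\{T}={H,P,Q,R,X}; candidates ⊆ {D,G}.
T↔H: latent back-door arc(s) into T.
size 0: {}; under {} T still reaches {H} ∋ H.
size 1: {D}, {G}; under {D} T still reaches {H} ∋ H.
size 2: {D,G}; under {D,G} T still reaches {H} ∋ H.
T↔H cannot be blocked by any observed set — no back-door set.
{P}: (i) intercepts every directed T→H path; (ii) no back-door T→{P}; (iii) {T} blocks every back-door {P}→H. Front-door holds.
P(H|do(T)) = Σ_{P} P(P|T) Σ_{T'} P(H|P,T')P(T').

P(H|do(T)): frontdoor, adjust for {P}.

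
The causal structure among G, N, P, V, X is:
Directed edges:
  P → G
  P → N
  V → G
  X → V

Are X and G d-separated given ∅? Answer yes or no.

Bayes-Ball from X | ∅ reaches {G,V}.
G ∈ reach(X|∅) ⇒ X ⊥̸ G | ∅.

No — X and G are d-connected given ∅.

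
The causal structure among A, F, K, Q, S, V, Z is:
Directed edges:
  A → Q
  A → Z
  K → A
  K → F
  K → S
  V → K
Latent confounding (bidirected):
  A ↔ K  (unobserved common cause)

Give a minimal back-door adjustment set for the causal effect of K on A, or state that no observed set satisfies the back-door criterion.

K→A: no observed back-door set.

desc(K)\{K}={A,F,Q,S,Z}; candidates ⊆ {V}.
K↔A: latent back-door arc(s) into K.
size 0: {}; under {} K still reaches {A,Q,V,Z} ∋ A.
size 1: {V}; under {V} K still reaches {A,Q,Z} ∋ A.
K↔A cannot be blocked by any observed set — no back-door set.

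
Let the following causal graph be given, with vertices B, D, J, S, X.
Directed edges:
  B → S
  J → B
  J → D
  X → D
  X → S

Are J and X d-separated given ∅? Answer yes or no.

Yes — J ⊥ X | ∅.

Bayes-Ball from J | ∅ reaches {B,D,S}.
X ∉ reach(J|∅) ⇒ J ⊥ X | ∅.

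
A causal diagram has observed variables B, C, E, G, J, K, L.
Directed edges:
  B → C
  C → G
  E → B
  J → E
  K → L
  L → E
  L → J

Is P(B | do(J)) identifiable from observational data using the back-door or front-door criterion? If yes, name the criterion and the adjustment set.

desc(J)\{J}={B,C,E,G}; candidates ⊆ {K,L}.
size 0: {}; under {} J still reaches {B,C,E,G,K,L} ∋ B.
{L}: J⊥B given {L} in G with J→· removed — back-door holds.
P(B|do(J)) = Σ_{L} P(B|J,L)·P(L).

P(B|do(J)): backdoor, adjust for {L}.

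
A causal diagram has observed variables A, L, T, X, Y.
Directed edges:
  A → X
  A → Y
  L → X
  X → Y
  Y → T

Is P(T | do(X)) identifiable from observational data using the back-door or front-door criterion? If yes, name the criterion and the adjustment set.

desc(X)\{X}={T,Y}; candidates ⊆ {A,L}.
size 0: {}; under {} X still reaches {A,L,T,Y} ∋ T.
{A}: X⊥T given {A} in G with X→· removed — back-door holds.
P(T|do(X)) = Σ_{A} P(T|X,A)·P(A).

P(T|do(X)): backdoor, adjust for {A}.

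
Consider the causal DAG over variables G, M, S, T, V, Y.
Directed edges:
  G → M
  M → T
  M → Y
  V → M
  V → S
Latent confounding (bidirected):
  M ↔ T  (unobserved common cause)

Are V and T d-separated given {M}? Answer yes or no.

No — V and T are d-connected given {M}.

Bayes-Ball from V | {M} reaches {G,S,T}.
T ∈ reach(V|{M}) ⇒ V ⊥̸ T | {M}.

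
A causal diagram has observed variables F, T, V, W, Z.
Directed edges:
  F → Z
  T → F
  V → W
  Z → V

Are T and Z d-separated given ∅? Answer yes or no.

Bayes-Ball from T | ∅ reaches {F,V,W,Z}.
Z ∈ reach(T|∅) ⇒ T ⊥̸ Z | ∅.

No — T and Z are d-connected given ∅.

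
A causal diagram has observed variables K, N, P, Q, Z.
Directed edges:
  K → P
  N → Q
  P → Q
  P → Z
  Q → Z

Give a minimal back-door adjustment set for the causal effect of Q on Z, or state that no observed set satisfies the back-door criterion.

desc(Q)\{Q}={Z}; candidates ⊆ {K,N,P}.
size 0: {}; under {} Q still reaches {K,N,P,Z} ∋ Z.
{P}: Q⊥Z given {P} in G with Q→· removed — back-door holds.

Q→Z: minimal back-door set {P}.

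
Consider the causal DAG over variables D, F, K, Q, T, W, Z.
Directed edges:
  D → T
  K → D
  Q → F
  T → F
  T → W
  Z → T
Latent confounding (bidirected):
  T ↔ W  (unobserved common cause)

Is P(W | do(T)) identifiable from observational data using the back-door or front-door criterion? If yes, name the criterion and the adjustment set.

desc(T)\{T}={F,W}; candidates ⊆ {D,K,Q,Z}.
T↔W: latent back-door arc(s) into T.
size 0: {}; under {} T still reaches {D,K,W,Z} ∋ W.
size 1: {D}, {K}, {Q} …(+1); under {D} T still reaches {W,Z} ∋ W.
size 2: {D,K}, {D,Q}, {D,Z} …(+3); under {D,K} T still reaches {W,Z} ∋ W.
T↔W cannot be blocked by any observed set — no back-door set.
No mediator lies on a directed T→…→W path.
Neither criterion identifies P(W|do(T)) in this graph.

P(W|do(T)): not identifiable (no BD/FD set).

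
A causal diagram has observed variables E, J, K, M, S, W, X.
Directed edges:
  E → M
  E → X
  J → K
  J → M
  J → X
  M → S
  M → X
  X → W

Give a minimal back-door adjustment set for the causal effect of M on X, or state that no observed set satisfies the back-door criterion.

desc(M)\{M}={S,W,X}; candidates ⊆ {E,J,K}.
size 0: {}; under {} M still reaches {E,J,K,W,X} ∋ X.
size 1: {E}, {J}, {K}; under {E} M still reaches {J,K,W,X} ∋ X.
{E,J}: M⊥X given {E,J} in G with M→· removed — back-door holds.

M→X: minimal back-door set {E, J}.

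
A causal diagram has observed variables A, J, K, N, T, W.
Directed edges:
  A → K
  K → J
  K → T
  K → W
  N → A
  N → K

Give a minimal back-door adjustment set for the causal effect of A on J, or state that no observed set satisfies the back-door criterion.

desc(A)\{A}={J,K,T,W}; candidates ⊆ {N}.
size 0: {}; under {} A still reaches {J,K,N,T,W} ∋ J.
{N}: A⊥J given {N} in G with A→· removed — back-door holds.

A→J: minimal back-door set {N}.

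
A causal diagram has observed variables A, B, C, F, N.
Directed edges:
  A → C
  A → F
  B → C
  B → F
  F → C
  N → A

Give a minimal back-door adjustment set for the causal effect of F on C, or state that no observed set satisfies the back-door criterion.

F→C: minimal back-door set {A, B}.

desc(F)\{F}={C}; candidates ⊆ {A,B,N}.
size 0: {}; under {} F still reaches {A,B,C,N} ∋ C.
size 1: {A}, {B}, {N}; under {A} F still reaches {B,C} ∋ C.
{A,B}: F⊥C given {A,B} in G with F→· removed — back-door holds.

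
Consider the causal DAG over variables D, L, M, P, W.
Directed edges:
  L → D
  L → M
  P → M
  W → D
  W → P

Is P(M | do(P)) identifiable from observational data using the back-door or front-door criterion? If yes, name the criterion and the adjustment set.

desc(P)\{P}={M}; candidates ⊆ {D,L,W}.
∅: P⊥M given ∅ in G with P→· removed — back-door holds.
P(M|do(P)) = P(M|P) — no adjustment needed.

P(M|do(P)): backdoor, adjust for ∅.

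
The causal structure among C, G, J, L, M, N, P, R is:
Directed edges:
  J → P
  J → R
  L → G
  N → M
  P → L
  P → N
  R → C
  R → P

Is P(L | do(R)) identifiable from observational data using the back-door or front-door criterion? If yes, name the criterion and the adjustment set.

P(L|do(R)): backdoor, adjust for {J}.

desc(R)\{R}={C,G,L,M,N,P}; candidates ⊆ {J}.
size 0: {}; under {} R still reaches {G,J,L,M,N,P} ∋ L.
{J}: R⊥L given {J} in G with R→· removed — back-door holds.
P(L|do(R)) = Σ_{J} P(L|R,J)·P(J).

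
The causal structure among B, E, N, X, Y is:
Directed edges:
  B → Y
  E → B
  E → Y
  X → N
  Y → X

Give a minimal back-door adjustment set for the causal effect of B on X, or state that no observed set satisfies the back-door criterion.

desc(B)\{B}={N,X,Y}; candidates ⊆ {E}.
size 0: {}; under {} B still reaches {E,N,X,Y} ∋ X.
{E}: B⊥X given {E} in G with B→· removed — back-door holds.

B→X: minimal back-door set {E}.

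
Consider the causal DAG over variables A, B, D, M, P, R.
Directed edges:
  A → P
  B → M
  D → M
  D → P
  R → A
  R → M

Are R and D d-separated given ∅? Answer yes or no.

Bayes-Ball from R | ∅ reaches {A,M,P}.
D ∉ reach(R|∅) ⇒ R ⊥ D | ∅.

Yes — R ⊥ D | ∅.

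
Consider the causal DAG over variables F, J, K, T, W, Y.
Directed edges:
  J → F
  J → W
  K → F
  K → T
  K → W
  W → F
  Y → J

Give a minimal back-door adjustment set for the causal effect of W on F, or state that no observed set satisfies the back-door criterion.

desc(W)\{W}={F}; candidates ⊆ {J,K,T,Y}.
size 0: {}; under {} W still reaches {F,J,K,T,Y} ∋ F.
size 1: {J}, {K}, {T} …(+1); under {J} W still reaches {F,K,T} ∋ F.
{J,K}: W⊥F given {J,K} in G with W→· removed — back-door holds.

W→F: minimal back-door set {J, K}.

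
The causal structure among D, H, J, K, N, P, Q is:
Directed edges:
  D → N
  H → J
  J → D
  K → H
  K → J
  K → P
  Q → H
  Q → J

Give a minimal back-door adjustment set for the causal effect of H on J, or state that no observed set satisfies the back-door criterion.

H→J: minimal back-door set {K, Q}.

desc(H)\{H}={D,J,N}; candidates ⊆ {K,P,Q}.
size 0: {}; under {} H still reaches {D,J,K,N,P,Q} ∋ J.
size 1: {K}, {P}, {Q}; under {K} H still reaches {D,J,N,Q} ∋ J.
{K,Q}: H⊥J given {K,Q} in G with H→· removed — back-door holds.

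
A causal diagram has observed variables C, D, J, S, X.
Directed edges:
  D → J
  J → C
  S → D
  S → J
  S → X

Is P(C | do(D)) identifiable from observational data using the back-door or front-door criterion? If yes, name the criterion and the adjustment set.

P(C|do(D)): backdoor, adjust for {S}.

desc(D)\{D}={C,J}; candidates ⊆ {S,X}.
size 0: {}; under {} D still reaches {C,J,S,X} ∋ C.
{S}: D⊥C given {S} in G with D→· removed — back-door holds.
P(C|do(D)) = Σ_{S} P(C|D,S)·P(S).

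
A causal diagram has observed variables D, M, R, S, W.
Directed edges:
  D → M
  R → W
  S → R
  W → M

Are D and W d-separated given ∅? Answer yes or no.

Bayes-Ball from D | ∅ reaches {M}.
W ∉ reach(D|∅) ⇒ D ⊥ W | ∅.

Yes — D ⊥ W | ∅.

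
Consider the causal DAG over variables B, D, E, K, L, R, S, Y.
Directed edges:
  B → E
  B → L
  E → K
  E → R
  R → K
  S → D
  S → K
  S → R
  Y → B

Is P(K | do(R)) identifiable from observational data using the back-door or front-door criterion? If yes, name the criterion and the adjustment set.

desc(R)\{R}={K}; candidates ⊆ {B,D,E,L,S,Y}.
size 0: {}; under {} R still reaches {B,D,E,K,L,S,Y} ∋ K.
size 1: {B}, {D}, {E} …(+3); under {B} R still reaches {D,E,K,S} ∋ K.
{E,S}: R⊥K given {E,S} in G with R→· removed — back-door holds.
P(K|do(R)) = Σ_{E,S} P(K|R,E,S)·P(E,S).

P(K|do(R)): backdoor, adjust for {E, S}.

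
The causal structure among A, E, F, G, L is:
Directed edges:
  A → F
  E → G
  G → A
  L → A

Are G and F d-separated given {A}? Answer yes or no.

Bayes-Ball from G | {A} reaches {E,L}.
F ∉ reach(G|{A}) ⇒ G ⊥ F | {A}.

Yes — G ⊥ F | {A}.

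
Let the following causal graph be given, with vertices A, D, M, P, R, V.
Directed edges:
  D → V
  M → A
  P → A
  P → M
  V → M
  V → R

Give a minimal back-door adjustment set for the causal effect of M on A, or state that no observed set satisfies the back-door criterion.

M→A: minimal back-door set {P}.

desc(M)\{M}={A}; candidates ⊆ {D,P,R,V}.
size 0: {}; under {} M still reaches {A,D,P,R,V} ∋ A.
{P}: M⊥A given {P} in G with M→· removed — back-door holds.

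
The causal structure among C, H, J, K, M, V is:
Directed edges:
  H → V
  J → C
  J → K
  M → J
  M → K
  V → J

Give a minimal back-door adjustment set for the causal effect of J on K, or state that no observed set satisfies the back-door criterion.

desc(J)\{J}={C,K}; candidates ⊆ {H,M,V}.
size 0: {}; under {} J still reaches {H,K,M,V} ∋ K.
{M}: J⊥K given {M} in G with J→· removed — back-door holds.

J→K: minimal back-door set {M}.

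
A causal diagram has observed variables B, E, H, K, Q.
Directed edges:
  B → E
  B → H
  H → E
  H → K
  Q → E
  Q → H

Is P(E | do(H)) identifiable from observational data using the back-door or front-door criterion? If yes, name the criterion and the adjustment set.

P(E|do(H)): backdoor, adjust for {B, Q}.

desc(H)\{H}={E,K}; candidates ⊆ {B,Q}.
size 0: {}; under {} H still reaches {B,E,Q} ∋ E.
size 1: {B}, {Q}; under {B} H still reaches {E,Q} ∋ E.
{B,Q}: H⊥E given {B,Q} in G with H→· removed — back-door holds.
P(E|do(H)) = Σ_{B,Q} P(E|H,B,Q)·P(B,Q).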